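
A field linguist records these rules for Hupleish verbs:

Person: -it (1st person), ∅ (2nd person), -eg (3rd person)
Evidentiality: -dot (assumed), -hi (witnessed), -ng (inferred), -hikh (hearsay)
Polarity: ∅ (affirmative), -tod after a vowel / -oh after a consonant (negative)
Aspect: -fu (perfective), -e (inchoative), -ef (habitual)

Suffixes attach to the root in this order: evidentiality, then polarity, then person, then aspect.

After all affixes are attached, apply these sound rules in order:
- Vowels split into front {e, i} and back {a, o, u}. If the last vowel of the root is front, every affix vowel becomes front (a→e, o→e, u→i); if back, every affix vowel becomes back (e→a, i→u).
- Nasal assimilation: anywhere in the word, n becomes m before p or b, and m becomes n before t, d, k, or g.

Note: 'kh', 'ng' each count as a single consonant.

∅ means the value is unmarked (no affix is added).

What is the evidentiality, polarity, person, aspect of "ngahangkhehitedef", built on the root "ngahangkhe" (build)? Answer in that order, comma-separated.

witnessed, negative, 2nd person, habitual

Segment: ngahangkhe-hi-tod-ef.
evidentiality: -hi → witnessed.
polarity: -tod/oh → negative.
person: ∅ → 2nd person.
aspect: -ef → habitual.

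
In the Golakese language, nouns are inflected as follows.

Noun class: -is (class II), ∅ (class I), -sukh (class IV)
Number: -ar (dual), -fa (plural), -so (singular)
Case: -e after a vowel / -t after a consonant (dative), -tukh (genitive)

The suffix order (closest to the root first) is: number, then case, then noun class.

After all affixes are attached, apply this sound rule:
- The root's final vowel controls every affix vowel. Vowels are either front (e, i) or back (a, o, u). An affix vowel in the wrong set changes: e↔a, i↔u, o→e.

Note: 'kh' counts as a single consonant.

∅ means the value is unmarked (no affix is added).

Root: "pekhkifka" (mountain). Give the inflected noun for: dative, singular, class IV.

Attach number singular -so → pekhkifkaso.
Attach case dative -e (after vowel 'o') → pekhkifkasoe.
Attach noun class class IV -sukh → pekhkifkasoesukh.
Apply vowel harmony: pekhkifkasoesukh → pekhkifkasoasukh.

pekhkifkasoasukh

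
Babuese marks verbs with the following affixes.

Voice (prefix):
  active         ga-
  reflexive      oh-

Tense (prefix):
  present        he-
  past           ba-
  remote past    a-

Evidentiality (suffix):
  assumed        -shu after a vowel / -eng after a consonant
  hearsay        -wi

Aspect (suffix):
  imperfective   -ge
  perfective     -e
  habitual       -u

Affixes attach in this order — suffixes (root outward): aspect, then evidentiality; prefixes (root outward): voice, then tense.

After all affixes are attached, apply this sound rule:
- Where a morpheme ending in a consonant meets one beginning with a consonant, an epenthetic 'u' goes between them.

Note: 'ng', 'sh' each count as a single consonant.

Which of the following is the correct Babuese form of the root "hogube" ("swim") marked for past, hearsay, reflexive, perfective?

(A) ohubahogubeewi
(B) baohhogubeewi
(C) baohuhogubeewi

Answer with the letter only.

Attach voice reflexive oh- → ohhogube.
Attach aspect perfective -e → ohhogubee.
Attach evidentiality hearsay -wi → ohhogubeewi.
Attach tense past ba- → baohhogubeewi.
Apply epenthesis: baohhogubeewi → baohuhogubeewi.
So the correct form is baohuhogubeewi, option (C).
(B) baohhogubeewi is wrong: it fails to apply the sound rule(s).
(A) ohubahogubeewi is wrong: it has the affixes in the wrong order.

C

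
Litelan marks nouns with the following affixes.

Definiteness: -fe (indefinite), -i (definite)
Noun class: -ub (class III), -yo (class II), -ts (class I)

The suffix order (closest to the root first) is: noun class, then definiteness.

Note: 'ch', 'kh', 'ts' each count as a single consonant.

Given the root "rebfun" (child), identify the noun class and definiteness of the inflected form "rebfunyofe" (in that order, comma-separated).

Segment: rebfun-yo-fe.
noun class: -yo → class II.
definiteness: -fe → indefinite.

class II, indefinite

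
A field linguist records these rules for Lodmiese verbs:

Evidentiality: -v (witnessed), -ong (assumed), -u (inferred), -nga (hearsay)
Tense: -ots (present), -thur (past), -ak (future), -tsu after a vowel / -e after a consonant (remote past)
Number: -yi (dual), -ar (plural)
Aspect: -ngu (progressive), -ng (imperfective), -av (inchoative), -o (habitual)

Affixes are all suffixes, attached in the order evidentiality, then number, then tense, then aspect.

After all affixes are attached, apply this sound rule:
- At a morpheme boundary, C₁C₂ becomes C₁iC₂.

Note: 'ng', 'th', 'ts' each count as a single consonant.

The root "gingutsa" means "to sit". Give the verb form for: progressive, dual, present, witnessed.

gingutsaviyiotsingu

Attach evidentiality witnessed -v → gingutsav.
Attach number dual -yi → gingutsavyi.
Attach tense present -ots → gingutsavyiots.
Attach aspect progressive -ngu → gingutsavyiotsngu.
Apply epenthesis: gingutsavyiotsngu → gingutsaviyiotsingu.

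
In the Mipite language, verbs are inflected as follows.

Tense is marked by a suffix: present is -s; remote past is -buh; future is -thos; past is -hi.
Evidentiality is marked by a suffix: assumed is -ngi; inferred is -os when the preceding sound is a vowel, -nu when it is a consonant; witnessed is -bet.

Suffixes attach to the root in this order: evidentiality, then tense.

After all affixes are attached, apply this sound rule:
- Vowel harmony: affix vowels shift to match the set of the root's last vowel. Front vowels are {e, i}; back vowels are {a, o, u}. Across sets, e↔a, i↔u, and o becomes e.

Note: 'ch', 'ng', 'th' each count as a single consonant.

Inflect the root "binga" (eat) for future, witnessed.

bingabatthos

Attach evidentiality witnessed -bet → bingabet.
Attach tense future -thos → bingabetthos.
Apply vowel harmony: bingabetthos → bingabatthos.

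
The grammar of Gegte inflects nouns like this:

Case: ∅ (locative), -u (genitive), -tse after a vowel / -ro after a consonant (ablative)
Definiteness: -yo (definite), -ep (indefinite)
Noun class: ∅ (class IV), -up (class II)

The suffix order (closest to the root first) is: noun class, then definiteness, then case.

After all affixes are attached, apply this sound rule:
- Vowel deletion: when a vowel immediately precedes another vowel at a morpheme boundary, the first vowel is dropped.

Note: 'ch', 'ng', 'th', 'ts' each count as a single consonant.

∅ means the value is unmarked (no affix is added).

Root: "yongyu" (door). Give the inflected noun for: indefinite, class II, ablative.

yongyupepro

Attach noun class class II -up → yongyuup.
Attach definiteness indefinite -ep → yongyuupep.
Attach case ablative -ro (after consonant 'p') → yongyuupepro.
Apply vowel deletion: yongyuupepro → yongyupepro.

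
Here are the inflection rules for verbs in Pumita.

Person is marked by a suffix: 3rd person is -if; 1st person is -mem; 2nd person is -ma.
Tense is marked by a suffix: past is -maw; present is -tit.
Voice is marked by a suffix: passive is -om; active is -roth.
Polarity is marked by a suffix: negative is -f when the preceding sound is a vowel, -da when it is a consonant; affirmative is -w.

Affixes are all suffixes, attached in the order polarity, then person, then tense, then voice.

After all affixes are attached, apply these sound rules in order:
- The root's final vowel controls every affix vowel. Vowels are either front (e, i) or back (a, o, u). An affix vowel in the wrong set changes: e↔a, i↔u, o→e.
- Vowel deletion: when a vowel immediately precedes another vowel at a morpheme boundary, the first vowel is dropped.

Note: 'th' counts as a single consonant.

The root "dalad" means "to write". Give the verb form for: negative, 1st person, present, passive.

daladdamamtutom

Attach polarity negative -da (after consonant 'd') → daladda.
Attach person 1st person -mem → daladdamem.
Attach tense present -tit → daladdamemtit.
Attach voice passive -om → daladdamemtitom.
Apply vowel harmony: daladdamemtitom → daladdamamtutom.
Vowel deletion: no change.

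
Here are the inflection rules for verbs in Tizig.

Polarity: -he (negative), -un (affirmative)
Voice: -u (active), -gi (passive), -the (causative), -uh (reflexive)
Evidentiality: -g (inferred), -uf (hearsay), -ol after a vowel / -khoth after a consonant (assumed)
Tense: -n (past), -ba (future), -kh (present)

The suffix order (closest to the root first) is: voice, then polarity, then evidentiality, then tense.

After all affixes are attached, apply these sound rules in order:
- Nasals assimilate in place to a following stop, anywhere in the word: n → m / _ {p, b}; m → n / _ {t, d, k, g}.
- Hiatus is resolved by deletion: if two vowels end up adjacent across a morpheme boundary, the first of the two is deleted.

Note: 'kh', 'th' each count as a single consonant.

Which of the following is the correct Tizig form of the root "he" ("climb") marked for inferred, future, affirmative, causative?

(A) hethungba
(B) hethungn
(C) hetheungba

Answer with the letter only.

A

Attach voice causative -the → hethe.
Attach polarity affirmative -un → hetheun.
Attach evidentiality inferred -g → hetheung.
Attach tense future -ba → hetheungba.
Nasal assimilation: no change.
Apply vowel deletion: hetheungba → hethungba.
So the correct form is hethungba, option (A).
(C) hetheungba is wrong: it fails to apply the sound rule(s).
(B) hethungn is wrong: it uses past instead of future for tense.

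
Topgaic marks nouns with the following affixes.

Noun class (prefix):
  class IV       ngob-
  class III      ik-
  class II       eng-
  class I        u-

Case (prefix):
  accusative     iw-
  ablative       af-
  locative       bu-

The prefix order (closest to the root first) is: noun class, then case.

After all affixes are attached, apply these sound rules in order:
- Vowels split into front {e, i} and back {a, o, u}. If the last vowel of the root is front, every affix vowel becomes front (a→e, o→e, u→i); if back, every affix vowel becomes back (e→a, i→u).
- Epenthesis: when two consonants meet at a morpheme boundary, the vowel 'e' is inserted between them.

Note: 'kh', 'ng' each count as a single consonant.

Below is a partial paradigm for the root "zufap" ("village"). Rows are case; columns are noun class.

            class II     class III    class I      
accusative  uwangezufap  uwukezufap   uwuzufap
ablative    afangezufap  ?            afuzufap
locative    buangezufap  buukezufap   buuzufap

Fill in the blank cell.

afukezufap

Attach noun class class III ik- → ikzufap.
Attach case ablative af- → afikzufap.
Apply vowel harmony: afikzufap → afukzufap.
Apply epenthesis: afukzufap → afukezufap.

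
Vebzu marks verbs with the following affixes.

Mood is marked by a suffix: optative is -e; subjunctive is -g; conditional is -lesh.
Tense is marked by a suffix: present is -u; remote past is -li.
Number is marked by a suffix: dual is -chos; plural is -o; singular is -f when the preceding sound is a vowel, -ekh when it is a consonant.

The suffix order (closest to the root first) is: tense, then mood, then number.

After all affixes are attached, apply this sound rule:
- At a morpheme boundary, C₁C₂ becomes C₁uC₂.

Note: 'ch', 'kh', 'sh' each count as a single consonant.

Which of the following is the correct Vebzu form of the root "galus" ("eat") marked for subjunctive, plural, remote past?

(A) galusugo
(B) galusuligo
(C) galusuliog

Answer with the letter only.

B

Attach tense remote past -li → galusli.
Attach mood subjunctive -g → galuslig.
Attach number plural -o → galusligo.
Apply epenthesis: galusligo → galusuligo.
So the correct form is galusuligo, option (B).
(A) galusugo is wrong: it uses present instead of remote past for tense.
(C) galusuliog is wrong: it has the affixes in the wrong order.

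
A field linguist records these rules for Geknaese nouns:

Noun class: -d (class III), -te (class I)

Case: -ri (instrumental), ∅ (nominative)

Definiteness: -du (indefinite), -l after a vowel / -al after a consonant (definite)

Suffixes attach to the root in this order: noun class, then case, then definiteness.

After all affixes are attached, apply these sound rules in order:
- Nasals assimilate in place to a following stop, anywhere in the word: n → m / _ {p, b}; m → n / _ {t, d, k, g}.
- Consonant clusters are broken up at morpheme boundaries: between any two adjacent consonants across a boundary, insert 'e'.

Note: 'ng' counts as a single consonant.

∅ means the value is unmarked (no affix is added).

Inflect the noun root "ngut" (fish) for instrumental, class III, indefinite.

Attach noun class class III -d → ngutd.
Attach case instrumental -ri → ngutdri.
Attach definiteness indefinite -du → ngutdridu.
Nasal assimilation: no change.
Apply epenthesis: ngutdridu → ngutederidu.

ngutederidu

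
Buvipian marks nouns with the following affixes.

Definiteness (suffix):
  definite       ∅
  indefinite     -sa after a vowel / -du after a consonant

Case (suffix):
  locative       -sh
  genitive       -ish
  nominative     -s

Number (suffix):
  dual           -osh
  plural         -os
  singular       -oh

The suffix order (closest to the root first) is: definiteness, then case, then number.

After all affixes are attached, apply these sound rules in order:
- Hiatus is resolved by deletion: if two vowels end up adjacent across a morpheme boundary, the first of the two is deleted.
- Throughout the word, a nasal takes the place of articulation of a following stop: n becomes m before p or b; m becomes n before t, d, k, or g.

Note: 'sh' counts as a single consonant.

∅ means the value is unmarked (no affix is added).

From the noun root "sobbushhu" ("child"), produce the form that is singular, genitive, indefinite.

Attach definiteness indefinite -sa (after vowel 'u') → sobbushhusa.
Attach case genitive -ish → sobbushhusaish.
Attach number singular -oh → sobbushhusaishoh.
Apply vowel deletion: sobbushhusaishoh → sobbushhusishoh.
Nasal assimilation: no change.

sobbushhusishoh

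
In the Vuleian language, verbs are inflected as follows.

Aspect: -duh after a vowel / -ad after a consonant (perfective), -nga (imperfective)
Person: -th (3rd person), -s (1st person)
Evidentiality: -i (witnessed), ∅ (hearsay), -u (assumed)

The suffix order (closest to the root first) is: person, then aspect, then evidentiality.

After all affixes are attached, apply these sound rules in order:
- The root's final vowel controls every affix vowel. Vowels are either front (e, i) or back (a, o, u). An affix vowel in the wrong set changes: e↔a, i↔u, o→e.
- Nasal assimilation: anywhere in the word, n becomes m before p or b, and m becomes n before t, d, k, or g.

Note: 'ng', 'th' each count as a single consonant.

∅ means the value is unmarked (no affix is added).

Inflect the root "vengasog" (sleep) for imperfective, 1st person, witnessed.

Attach person 1st person -s → vengasogs.
Attach aspect imperfective -nga → vengasogsnga.
Attach evidentiality witnessed -i → vengasogsngai.
Apply vowel harmony: vengasogsngai → vengasogsngau.
Nasal assimilation: no change.

vengasogsngau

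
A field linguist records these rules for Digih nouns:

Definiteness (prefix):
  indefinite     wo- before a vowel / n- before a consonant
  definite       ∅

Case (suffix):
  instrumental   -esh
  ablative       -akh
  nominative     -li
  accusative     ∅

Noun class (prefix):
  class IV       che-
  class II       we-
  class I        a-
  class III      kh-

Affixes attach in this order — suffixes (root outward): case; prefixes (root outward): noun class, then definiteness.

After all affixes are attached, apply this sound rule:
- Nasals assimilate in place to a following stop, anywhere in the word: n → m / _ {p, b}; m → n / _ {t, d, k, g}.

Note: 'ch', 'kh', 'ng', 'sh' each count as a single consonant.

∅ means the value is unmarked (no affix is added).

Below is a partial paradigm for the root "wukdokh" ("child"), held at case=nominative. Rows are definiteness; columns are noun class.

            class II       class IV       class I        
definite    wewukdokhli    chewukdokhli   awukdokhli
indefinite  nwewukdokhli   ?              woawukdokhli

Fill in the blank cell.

Attach noun class class IV che- → chewukdokh.
Attach case nominative -li → chewukdokhli.
Attach definiteness indefinite n- (before consonant 'ch') → nchewukdokhli.
Nasal assimilation: no change.

nchewukdokhli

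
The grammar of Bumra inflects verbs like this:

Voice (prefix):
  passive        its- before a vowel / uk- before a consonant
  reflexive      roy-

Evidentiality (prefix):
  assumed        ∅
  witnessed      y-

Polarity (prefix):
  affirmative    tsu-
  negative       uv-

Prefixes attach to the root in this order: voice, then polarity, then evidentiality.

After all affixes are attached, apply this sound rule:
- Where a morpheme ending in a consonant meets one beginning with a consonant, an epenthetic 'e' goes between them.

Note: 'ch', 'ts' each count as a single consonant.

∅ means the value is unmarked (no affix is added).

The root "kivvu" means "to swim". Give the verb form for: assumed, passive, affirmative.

Attach voice passive uk- (before consonant 'k') → ukkivvu.
Attach polarity affirmative tsu- → tsuukkivvu.
evidentiality = assumed: zero marking, form stays tsuukkivvu.
Apply epenthesis: tsuukkivvu → tsuukekivvu.

tsuukekivvu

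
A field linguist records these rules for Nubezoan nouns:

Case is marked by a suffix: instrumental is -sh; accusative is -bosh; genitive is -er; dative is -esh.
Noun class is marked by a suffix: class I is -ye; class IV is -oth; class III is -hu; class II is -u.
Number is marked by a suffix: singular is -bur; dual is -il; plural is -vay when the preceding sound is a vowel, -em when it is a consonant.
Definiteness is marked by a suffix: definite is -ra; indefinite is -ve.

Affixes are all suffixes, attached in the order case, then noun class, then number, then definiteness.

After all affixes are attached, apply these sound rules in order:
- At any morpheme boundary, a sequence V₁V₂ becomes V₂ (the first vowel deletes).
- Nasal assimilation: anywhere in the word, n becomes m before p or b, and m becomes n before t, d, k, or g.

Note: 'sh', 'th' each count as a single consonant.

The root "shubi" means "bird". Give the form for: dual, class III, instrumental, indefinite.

Attach case instrumental -sh → shubish.
Attach noun class class III -hu → shubishhu.
Attach number dual -il → shubishhuil.
Attach definiteness indefinite -ve → shubishhuilve.
Apply vowel deletion: shubishhuilve → shubishhilve.
Nasal assimilation: no change.

shubishhilve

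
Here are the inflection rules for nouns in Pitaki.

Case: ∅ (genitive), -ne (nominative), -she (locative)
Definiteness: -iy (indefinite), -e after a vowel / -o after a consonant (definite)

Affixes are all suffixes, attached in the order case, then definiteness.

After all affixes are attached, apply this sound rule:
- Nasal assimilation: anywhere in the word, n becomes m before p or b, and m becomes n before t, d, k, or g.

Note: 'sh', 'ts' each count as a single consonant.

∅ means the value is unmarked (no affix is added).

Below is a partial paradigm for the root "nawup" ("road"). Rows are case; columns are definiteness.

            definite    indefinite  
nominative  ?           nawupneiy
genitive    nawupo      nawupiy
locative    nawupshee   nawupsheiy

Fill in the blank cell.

nawupnee

Attach case nominative -ne → nawupne.
Attach definiteness definite -e (after vowel 'e') → nawupnee.
Nasal assimilation: no change.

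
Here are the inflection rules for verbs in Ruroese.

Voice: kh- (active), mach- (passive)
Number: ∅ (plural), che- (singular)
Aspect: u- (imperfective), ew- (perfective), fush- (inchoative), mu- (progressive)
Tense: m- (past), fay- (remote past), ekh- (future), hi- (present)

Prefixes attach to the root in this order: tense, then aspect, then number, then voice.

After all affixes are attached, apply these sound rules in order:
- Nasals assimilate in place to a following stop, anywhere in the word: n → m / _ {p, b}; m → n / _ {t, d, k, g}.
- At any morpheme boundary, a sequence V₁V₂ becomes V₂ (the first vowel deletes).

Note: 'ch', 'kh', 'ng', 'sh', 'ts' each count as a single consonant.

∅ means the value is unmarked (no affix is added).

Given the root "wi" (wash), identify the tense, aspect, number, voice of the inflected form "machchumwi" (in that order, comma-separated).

past, imperfective, singular, passive

Segment: mach-che-u-m-wi.
tense: m- → past.
aspect: u- → imperfective.
number: che- → singular.
voice: mach- → passive.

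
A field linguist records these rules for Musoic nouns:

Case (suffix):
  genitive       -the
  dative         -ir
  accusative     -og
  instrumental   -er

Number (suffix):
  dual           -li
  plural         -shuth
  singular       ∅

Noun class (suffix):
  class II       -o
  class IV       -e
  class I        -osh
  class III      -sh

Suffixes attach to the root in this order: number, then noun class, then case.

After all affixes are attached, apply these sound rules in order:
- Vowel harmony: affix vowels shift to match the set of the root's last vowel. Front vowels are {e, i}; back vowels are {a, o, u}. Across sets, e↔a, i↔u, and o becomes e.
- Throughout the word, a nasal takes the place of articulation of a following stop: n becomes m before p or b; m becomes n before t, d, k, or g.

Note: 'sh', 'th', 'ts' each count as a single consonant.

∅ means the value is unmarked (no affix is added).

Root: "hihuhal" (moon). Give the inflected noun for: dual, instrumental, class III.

hihuhallushar

Attach number dual -li → hihuhalli.
Attach noun class class III -sh → hihuhallish.
Attach case instrumental -er → hihuhallisher.
Apply vowel harmony: hihuhallisher → hihuhallushar.
Nasal assimilation: no change.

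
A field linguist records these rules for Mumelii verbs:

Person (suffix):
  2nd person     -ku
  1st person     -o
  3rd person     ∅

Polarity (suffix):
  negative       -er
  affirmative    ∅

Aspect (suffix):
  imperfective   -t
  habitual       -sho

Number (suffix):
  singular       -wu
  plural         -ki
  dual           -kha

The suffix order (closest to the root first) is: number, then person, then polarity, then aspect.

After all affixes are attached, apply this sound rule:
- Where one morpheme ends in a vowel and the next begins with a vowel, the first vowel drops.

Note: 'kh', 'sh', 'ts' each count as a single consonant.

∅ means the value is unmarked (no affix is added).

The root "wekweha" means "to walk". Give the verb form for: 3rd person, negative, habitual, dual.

wekwehakhersho

Attach number dual -kha → wekwehakha.
person = 3rd person: zero marking, form stays wekwehakha.
Attach polarity negative -er → wekwehakhaer.
Attach aspect habitual -sho → wekwehakhaersho.
Apply vowel deletion: wekwehakhaersho → wekwehakhersho.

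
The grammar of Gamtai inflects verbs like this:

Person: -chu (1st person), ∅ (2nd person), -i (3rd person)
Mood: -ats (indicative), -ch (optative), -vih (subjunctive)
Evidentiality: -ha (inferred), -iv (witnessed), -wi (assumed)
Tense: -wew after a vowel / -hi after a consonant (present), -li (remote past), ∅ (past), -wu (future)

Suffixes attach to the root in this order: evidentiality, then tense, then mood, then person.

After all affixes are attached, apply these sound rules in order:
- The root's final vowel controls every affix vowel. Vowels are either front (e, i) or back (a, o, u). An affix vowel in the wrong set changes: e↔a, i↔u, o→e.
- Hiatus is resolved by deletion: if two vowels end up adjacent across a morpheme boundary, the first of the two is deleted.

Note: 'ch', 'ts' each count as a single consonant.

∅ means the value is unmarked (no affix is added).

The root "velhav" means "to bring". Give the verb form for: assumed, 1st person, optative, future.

velhavwuwuchchu

Attach evidentiality assumed -wi → velhavwi.
Attach tense future -wu → velhavwiwu.
Attach mood optative -ch → velhavwiwuch.
Attach person 1st person -chu → velhavwiwuchchu.
Apply vowel harmony: velhavwiwuchchu → velhavwuwuchchu.
Vowel deletion: no change.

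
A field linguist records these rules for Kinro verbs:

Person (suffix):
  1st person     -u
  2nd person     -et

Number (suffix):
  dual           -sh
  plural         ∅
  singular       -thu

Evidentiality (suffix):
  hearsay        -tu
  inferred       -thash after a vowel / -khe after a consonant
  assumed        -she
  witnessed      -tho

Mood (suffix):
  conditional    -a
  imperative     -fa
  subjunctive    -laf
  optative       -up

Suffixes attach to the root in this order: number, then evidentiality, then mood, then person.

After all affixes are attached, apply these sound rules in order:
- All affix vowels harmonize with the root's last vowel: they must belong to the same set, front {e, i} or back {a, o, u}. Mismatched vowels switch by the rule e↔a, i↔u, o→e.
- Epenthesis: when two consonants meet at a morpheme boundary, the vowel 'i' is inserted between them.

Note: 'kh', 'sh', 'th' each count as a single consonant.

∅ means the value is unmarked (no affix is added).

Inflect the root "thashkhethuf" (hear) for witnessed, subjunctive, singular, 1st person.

Attach number singular -thu → thashkhethufthu.
Attach evidentiality witnessed -tho → thashkhethufthutho.
Attach mood subjunctive -laf → thashkhethufthutholaf.
Attach person 1st person -u → thashkhethufthutholafu.
Vowel harmony: no change.
Apply epenthesis: thashkhethufthutholafu → thashkhethufithutholafu.

thashkhethufithutholafu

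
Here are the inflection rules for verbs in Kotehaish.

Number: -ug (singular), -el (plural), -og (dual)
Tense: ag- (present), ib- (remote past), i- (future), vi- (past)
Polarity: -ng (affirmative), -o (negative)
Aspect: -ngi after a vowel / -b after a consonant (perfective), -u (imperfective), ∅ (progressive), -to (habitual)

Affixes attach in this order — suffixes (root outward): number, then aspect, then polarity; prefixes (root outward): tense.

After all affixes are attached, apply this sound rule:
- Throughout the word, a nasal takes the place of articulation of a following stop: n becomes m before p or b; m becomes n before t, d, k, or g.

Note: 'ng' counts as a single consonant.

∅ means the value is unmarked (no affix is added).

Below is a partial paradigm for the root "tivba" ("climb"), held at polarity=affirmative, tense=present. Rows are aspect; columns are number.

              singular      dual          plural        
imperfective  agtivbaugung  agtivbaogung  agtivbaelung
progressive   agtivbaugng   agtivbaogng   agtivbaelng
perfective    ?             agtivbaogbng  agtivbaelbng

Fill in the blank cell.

agtivbaugbng

Attach number singular -ug → tivbaug.
Attach aspect perfective -b (after consonant 'g') → tivbaugb.
Attach polarity affirmative -ng → tivbaugbng.
Attach tense present ag- → agtivbaugbng.
Nasal assimilation: no change.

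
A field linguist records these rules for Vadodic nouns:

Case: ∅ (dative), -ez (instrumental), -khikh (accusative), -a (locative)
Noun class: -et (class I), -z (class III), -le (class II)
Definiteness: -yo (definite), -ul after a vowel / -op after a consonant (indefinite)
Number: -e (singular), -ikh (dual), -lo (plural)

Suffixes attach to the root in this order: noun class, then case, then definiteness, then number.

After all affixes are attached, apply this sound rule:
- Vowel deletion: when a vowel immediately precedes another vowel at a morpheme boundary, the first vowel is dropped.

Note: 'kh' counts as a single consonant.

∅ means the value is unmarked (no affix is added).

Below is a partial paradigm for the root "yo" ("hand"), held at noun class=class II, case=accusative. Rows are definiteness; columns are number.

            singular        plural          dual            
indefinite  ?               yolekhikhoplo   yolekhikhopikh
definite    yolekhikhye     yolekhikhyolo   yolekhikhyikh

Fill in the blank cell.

Attach noun class class II -le → yole.
Attach case accusative -khikh → yolekhikh.
Attach definiteness indefinite -op (after consonant 'kh') → yolekhikhop.
Attach number singular -e → yolekhikhope.
Vowel deletion: no change.

yolekhikhope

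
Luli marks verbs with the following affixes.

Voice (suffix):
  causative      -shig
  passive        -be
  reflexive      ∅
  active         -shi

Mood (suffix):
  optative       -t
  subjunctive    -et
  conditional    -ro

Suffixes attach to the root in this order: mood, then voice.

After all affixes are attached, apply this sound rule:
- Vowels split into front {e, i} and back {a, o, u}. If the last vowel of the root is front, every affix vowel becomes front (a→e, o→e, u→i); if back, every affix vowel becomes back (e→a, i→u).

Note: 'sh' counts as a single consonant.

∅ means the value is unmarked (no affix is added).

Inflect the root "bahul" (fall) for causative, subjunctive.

Attach mood subjunctive -et → bahulet.
Attach voice causative -shig → bahuletshig.
Apply vowel harmony: bahuletshig → bahulatshug.

bahulatshug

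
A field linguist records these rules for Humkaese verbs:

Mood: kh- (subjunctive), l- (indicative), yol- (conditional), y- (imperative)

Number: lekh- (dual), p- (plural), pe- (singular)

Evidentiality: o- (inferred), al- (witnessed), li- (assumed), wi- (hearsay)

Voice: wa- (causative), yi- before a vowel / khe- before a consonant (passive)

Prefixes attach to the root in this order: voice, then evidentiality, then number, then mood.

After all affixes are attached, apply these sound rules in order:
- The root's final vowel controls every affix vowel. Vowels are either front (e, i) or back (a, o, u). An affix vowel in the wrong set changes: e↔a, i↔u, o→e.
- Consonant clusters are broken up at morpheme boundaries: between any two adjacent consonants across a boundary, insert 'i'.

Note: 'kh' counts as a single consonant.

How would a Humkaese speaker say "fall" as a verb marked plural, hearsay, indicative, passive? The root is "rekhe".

lipiwikherekhe

Attach voice passive khe- (before consonant 'r') → kherekhe.
Attach evidentiality hearsay wi- → wikherekhe.
Attach number plural p- → pwikherekhe.
Attach mood indicative l- → lpwikherekhe.
Vowel harmony: no change.
Apply epenthesis: lpwikherekhe → lipiwikherekhe.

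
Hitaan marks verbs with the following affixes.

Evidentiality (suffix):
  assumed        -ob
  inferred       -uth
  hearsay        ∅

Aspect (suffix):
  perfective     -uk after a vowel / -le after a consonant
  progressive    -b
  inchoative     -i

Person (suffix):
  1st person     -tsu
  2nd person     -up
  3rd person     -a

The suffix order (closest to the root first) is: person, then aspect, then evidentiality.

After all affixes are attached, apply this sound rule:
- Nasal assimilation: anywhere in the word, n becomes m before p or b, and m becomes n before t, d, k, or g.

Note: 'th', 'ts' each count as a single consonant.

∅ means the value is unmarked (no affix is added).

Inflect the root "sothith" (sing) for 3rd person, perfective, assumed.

sothithaukob

Attach person 3rd person -a → sothitha.
Attach aspect perfective -uk (after vowel 'a') → sothithauk.
Attach evidentiality assumed -ob → sothithaukob.
Nasal assimilation: no change.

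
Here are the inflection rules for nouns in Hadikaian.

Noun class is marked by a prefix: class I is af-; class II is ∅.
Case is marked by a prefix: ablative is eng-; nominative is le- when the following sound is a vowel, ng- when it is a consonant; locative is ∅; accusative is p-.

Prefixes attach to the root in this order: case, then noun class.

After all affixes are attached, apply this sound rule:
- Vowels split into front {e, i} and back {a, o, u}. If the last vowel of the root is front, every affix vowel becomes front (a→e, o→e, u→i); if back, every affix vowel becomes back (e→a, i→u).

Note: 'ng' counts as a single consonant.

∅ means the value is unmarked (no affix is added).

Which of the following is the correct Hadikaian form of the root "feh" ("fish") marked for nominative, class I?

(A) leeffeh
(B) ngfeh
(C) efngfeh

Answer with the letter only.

Attach case nominative ng- (before consonant 'f') → ngfeh.
Attach noun class class I af- → afngfeh.
Apply vowel harmony: afngfeh → efngfeh.
So the correct form is efngfeh, option (C).
(B) ngfeh is wrong: it uses class II instead of class I for noun class.
(A) leeffeh is wrong: it has the affixes in the wrong order.

C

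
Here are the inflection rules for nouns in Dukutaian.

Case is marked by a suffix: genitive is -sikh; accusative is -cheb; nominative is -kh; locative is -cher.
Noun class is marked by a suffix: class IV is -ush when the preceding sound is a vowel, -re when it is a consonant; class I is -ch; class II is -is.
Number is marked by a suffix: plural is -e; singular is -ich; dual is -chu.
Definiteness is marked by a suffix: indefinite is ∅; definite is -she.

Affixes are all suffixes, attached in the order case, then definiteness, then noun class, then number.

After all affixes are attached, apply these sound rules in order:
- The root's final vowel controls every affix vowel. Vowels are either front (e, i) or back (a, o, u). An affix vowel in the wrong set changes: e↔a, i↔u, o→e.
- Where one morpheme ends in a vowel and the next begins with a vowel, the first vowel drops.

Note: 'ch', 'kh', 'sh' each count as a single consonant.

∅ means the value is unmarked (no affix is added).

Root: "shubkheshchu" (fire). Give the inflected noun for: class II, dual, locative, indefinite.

shubkheshchucharuschu

Attach case locative -cher → shubkheshchucher.
definiteness = indefinite: zero marking, form stays shubkheshchucher.
Attach noun class class II -is → shubkheshchucheris.
Attach number dual -chu → shubkheshchucherischu.
Apply vowel harmony: shubkheshchucherischu → shubkheshchucharuschu.
Vowel deletion: no change.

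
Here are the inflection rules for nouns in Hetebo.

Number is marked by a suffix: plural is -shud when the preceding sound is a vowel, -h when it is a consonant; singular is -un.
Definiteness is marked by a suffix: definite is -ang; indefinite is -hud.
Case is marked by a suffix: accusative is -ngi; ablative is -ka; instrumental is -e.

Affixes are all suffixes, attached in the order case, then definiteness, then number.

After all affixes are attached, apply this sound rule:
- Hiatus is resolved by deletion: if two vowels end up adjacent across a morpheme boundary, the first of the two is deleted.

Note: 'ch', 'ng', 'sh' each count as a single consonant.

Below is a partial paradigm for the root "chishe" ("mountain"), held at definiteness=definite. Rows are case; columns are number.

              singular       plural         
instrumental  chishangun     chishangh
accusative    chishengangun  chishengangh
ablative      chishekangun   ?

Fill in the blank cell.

chishekangh

Attach case ablative -ka → chisheka.
Attach definiteness definite -ang → chishekaang.
Attach number plural -h (after consonant 'ng') → chishekaangh.
Apply vowel deletion: chishekaangh → chishekangh.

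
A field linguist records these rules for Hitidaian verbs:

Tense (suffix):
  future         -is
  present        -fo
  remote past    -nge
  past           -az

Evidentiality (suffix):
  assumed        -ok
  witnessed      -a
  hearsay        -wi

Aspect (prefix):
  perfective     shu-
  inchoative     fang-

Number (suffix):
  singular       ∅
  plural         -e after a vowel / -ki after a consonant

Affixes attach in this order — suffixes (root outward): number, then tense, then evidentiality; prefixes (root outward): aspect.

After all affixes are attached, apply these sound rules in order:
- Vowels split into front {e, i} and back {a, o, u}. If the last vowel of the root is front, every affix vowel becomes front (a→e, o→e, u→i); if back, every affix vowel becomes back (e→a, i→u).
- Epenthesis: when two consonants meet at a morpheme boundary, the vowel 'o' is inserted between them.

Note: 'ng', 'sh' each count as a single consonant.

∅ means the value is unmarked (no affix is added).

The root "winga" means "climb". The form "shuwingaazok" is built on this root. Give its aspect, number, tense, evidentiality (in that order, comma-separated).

perfective, singular, past, assumed

Segment: shu-winga-az-ok.
aspect: shu- → perfective.
number: ∅ → singular.
tense: -az → past.
evidentiality: -ok → assumed.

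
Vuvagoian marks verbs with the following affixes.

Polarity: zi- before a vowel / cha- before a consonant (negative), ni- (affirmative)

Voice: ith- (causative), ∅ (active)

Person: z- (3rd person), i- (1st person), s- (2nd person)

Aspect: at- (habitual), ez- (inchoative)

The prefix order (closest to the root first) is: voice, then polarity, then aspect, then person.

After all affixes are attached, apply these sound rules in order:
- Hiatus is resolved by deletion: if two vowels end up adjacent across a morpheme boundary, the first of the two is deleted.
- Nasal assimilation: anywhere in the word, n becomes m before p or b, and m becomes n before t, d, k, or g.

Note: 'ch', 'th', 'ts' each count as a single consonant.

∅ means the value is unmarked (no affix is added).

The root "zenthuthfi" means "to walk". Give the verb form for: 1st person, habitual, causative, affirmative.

atnithzenthuthfi

Attach voice causative ith- → ithzenthuthfi.
Attach polarity affirmative ni- → niithzenthuthfi.
Attach aspect habitual at- → atniithzenthuthfi.
Attach person 1st person i- → iatniithzenthuthfi.
Apply vowel deletion: iatniithzenthuthfi → atnithzenthuthfi.
Nasal assimilation: no change.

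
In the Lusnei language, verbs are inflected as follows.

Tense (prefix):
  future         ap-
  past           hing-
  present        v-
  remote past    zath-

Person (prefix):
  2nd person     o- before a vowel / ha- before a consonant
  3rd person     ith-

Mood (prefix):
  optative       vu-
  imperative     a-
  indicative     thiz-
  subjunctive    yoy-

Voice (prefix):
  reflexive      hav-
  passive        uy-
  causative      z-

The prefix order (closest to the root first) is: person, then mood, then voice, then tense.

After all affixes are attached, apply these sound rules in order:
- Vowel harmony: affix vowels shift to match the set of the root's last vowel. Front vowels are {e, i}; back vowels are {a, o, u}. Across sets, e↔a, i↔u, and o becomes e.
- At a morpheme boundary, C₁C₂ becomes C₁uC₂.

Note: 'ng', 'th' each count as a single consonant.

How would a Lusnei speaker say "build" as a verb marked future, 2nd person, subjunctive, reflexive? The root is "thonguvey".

Attach person 2nd person ha- (before consonant 'th') → hathonguvey.
Attach mood subjunctive yoy- → yoyhathonguvey.
Attach voice reflexive hav- → havyoyhathonguvey.
Attach tense future ap- → aphavyoyhathonguvey.
Apply vowel harmony: aphavyoyhathonguvey → ephevyeyhethonguvey.
Apply epenthesis: ephevyeyhethonguvey → epuhevuyeyuhethonguvey.

epuhevuyeyuhethonguvey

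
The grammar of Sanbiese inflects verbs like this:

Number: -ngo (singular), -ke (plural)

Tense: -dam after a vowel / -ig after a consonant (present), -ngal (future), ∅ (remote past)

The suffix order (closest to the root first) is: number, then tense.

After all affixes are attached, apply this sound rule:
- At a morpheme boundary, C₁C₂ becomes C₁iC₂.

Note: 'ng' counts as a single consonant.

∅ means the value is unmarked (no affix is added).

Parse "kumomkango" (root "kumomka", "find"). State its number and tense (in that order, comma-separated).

Segment: kumomka-ngo.
number: -ngo → singular.
tense: ∅ → remote past.

singular, remote past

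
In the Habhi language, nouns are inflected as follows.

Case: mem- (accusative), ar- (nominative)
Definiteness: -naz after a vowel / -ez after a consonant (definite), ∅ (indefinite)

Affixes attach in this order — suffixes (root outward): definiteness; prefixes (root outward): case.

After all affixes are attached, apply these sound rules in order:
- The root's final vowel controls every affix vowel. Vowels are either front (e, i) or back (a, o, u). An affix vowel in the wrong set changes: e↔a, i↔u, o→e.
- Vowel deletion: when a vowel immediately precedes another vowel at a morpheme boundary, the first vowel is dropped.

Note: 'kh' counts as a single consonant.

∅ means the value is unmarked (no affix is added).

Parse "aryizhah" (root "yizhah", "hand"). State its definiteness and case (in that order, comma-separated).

Segment: ar-yizhah.
definiteness: ∅ → indefinite.
case: ar- → nominative.

indefinite, nominative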